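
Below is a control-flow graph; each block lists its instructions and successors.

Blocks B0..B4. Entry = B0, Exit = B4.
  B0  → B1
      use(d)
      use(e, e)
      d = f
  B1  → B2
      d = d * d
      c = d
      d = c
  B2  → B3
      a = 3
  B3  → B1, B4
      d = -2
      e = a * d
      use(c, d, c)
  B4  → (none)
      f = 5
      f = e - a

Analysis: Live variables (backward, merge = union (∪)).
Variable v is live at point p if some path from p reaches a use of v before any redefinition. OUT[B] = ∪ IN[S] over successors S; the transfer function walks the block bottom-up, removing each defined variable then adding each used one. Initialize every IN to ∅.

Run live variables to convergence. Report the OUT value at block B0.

Fixpoint table:
  B0:  IN={d, e, f}  OUT={d}
  B1:  IN={d}  OUT={c}
  B2:  IN={c}  OUT={a, c}
  B3:  IN={a, c}  OUT={a, d, e}
  B4:  IN={a, e}  OUT={}

Merge at B0: OUT[B0] = IN[B1] = {d}

Answer: {d}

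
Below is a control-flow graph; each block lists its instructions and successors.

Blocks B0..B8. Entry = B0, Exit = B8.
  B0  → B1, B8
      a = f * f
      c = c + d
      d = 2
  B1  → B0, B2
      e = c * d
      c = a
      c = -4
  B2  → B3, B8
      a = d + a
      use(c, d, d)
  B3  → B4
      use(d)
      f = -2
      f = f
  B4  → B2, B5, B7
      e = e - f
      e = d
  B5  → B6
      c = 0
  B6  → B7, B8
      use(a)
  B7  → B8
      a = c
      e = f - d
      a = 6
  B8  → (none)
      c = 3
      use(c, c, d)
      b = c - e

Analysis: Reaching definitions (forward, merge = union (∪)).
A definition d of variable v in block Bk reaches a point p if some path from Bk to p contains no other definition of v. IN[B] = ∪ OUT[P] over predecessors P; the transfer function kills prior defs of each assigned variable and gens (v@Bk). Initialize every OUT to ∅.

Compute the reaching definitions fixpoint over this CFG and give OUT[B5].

Per-block solution:
  B0:  IN={a@B0, c@B1, d@B0, e@B1}  OUT={a@B0, c@B0, d@B0, e@B1}
  B1:  IN={a@B0, c@B0, d@B0, e@B1}  OUT={a@B0, c@B1, d@B0, e@B1}
  B2:  IN={a@B0, a@B2, c@B1, d@B0, e@B1, e@B4, f@B3}  OUT={a@B2, c@B1, d@B0, e@B1, e@B4, f@B3}
  B3:  IN={a@B2, c@B1, d@B0, e@B1, e@B4, f@B3}  OUT={a@B2, c@B1, d@B0, e@B1, e@B4, f@B3}
  B4:  IN={a@B2, c@B1, d@B0, e@B1, e@B4, f@B3}  OUT={a@B2, c@B1, d@B0, e@B4, f@B3}
  B5:  IN={a@B2, c@B1, d@B0, e@B4, f@B3}  OUT={a@B2, c@B5, d@B0, e@B4, f@B3}
  B6:  IN={a@B2, c@B5, d@B0, e@B4, f@B3}  OUT={a@B2, c@B5, d@B0, e@B4, f@B3}
  B7:  IN={a@B2, c@B1, c@B5, d@B0, e@B4, f@B3}  OUT={a@B7, c@B1, c@B5, d@B0, e@B7, f@B3}
  B8:  IN={a@B0, a@B2, a@B7, c@B0, c@B1, c@B5, d@B0, e@B1, e@B4, e@B7, f@B3}  OUT={a@B0, a@B2, a@B7, b@B8, c@B8, d@B0, e@B1, e@B4, e@B7, f@B3}

Merge at B5: IN[B5] = OUT[B4] = {a@B2, c@B1, d@B0, e@B4, f@B3}
Applying B5's transfer function to that IN value gives OUT[B5] (row B5 above).

Answer: {a@B2, c@B5, d@B0, e@B4, f@B3}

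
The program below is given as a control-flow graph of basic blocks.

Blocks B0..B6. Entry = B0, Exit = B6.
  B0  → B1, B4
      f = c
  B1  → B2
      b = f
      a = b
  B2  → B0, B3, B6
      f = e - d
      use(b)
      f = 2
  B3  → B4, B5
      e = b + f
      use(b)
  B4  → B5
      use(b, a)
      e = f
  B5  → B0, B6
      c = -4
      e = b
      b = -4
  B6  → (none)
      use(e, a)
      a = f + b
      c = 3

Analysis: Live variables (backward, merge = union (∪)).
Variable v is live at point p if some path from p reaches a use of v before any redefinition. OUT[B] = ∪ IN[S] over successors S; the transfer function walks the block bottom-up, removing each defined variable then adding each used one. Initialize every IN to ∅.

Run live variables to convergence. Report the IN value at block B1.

Answer: {c, d, e, f}

Derivation:
Per-block solution:
  B0:   IN={a, b, c, d, e}   OUT={a, b, c, d, e, f}
  B1:   IN={c, d, e, f}   OUT={a, b, c, d, e}
  B2:   IN={a, b, c, d, e}   OUT={a, b, c, d, e, f}
  B3:   IN={a, b, d, f}   OUT={a, b, d, f}
  B4:   IN={a, b, d, f}   OUT={a, b, d, f}
  B5:   IN={a, b, d, f}   OUT={a, b, c, d, e, f}
  B6:   IN={a, b, e, f}   OUT={}

Merge at B1: OUT[B1] = IN[B2] = {a, b, c, d, e}
Applying B1's transfer function to that OUT value gives IN[B1] (row B1 above).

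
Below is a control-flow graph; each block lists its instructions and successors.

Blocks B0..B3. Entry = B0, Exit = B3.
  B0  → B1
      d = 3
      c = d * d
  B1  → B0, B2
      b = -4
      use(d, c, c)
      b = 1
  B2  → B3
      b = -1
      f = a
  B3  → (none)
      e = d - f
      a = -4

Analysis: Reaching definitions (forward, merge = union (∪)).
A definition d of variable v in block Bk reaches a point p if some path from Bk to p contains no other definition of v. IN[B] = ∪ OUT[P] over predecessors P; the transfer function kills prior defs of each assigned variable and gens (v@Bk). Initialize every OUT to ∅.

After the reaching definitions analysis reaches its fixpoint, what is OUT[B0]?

Answer: {b@B1, c@B0, d@B0}

Derivation:
Fixpoint table:
  B0:   IN={b@B1, c@B0, d@B0}   OUT={b@B1, c@B0, d@B0}
  B1:   IN={b@B1, c@B0, d@B0}   OUT={b@B1, c@B0, d@B0}
  B2:   IN={b@B1, c@B0, d@B0}   OUT={b@B2, c@B0, d@B0, f@B2}
  B3:   IN={b@B2, c@B0, d@B0, f@B2}   OUT={a@B3, b@B2, c@B0, d@B0, e@B3, f@B2}

Merge at B0 (entry node, so the boundary value {} is joined with the incoming edge(s)): IN[B0] = {} ⊔ OUT[B1] = {b@B1, c@B0, d@B0}
Applying B0's transfer function to that IN value gives OUT[B0] (row B0 above).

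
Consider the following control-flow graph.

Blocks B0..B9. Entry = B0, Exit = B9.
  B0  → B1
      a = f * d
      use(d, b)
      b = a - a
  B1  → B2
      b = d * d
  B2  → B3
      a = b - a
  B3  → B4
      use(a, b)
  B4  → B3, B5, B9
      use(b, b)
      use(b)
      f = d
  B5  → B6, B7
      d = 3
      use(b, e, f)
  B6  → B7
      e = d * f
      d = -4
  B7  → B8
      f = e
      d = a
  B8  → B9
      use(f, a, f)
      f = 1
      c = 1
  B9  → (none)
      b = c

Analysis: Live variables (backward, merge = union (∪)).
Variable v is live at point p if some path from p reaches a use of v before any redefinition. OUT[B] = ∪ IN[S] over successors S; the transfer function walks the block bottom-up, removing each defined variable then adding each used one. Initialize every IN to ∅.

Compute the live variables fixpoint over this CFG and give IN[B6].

Answer: {a, d, f}

Trace:
Converged values:
  B0:  IN={b, c, d, e, f}  OUT={a, c, d, e}
  B1:  IN={a, c, d, e}  OUT={a, b, c, d, e}
  B2:  IN={a, b, c, d, e}  OUT={a, b, c, d, e}
  B3:  IN={a, b, c, d, e}  OUT={a, b, c, d, e}
  B4:  IN={a, b, c, d, e}  OUT={a, b, c, d, e, f}
  B5:  IN={a, b, e, f}  OUT={a, d, e, f}
  B6:  IN={a, d, f}  OUT={a, e}
  B7:  IN={a, e}  OUT={a, f}
  B8:  IN={a, f}  OUT={c}
  B9:  IN={c}  OUT={}

Merge at B6: OUT[B6] = IN[B7] = {a, e}
Applying B6's transfer function to that OUT value gives IN[B6] (row B6 above).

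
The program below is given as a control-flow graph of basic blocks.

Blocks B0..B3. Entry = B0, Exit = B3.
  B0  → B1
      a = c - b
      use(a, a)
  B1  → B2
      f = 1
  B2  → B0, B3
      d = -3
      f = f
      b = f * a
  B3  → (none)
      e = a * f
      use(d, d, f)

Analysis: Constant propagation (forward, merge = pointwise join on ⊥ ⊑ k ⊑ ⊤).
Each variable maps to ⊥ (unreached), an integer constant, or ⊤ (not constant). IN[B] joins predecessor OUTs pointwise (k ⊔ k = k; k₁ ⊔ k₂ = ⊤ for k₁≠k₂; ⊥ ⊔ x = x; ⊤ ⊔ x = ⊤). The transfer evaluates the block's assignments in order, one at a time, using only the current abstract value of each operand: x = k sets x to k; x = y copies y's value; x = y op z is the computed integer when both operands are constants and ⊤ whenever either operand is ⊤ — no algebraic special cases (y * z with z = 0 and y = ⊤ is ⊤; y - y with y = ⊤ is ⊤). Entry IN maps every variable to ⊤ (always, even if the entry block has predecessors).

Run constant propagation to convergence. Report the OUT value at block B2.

Converged values:
  B0:   IN=(all ⊤)   OUT=(all ⊤)
  B1:   IN=(all ⊤)   OUT={f:1; rest ⊤}
  B2:   IN={f:1; rest ⊤}   OUT={d:-3, f:1; rest ⊤}
  B3:   IN={d:-3, f:1; rest ⊤}   OUT={d:-3, f:1; rest ⊤}

Merge at B2: IN[B2] = OUT[B1] = {a: ⊤, b: ⊤, c: ⊤, d: ⊤, e: ⊤, f: 1}
Applying B2's transfer function to that IN value gives OUT[B2] (row B2 above).

Answer: {a: ⊤, b: ⊤, c: ⊤, d: -3, e: ⊤, f: 1}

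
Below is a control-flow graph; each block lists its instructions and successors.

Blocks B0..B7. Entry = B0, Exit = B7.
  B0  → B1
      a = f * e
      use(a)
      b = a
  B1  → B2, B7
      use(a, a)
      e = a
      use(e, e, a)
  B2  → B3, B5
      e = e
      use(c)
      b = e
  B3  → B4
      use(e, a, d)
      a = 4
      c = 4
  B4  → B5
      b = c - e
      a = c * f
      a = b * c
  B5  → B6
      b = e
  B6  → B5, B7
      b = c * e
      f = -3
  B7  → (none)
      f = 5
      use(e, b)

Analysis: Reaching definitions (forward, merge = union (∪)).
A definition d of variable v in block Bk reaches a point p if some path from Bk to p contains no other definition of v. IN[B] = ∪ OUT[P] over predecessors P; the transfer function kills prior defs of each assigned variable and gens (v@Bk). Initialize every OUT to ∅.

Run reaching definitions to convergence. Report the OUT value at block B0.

Fixpoint table:
  B0:   IN={}   OUT={a@B0, b@B0}
  B1:   IN={a@B0, b@B0}   OUT={a@B0, b@B0, e@B1}
  B2:   IN={a@B0, b@B0, e@B1}   OUT={a@B0, b@B2, e@B2}
  B3:   IN={a@B0, b@B2, e@B2}   OUT={a@B3, b@B2, c@B3, e@B2}
  B4:   IN={a@B3, b@B2, c@B3, e@B2}   OUT={a@B4, b@B4, c@B3, e@B2}
  B5:   IN={a@B0, a@B4, b@B2, b@B4, b@B6, c@B3, e@B2, f@B6}   OUT={a@B0, a@B4, b@B5, c@B3, e@B2, f@B6}
  B6:   IN={a@B0, a@B4, b@B5, c@B3, e@B2, f@B6}   OUT={a@B0, a@B4, b@B6, c@B3, e@B2, f@B6}
  B7:   IN={a@B0, a@B4, b@B0, b@B6, c@B3, e@B1, e@B2, f@B6}   OUT={a@B0, a@B4, b@B0, b@B6, c@B3, e@B1, e@B2, f@B7}

B0 is the boundary node: IN[B0] = {}
Applying B0's transfer function to that IN value gives OUT[B0] (row B0 above).

Answer: {a@B0, b@B0}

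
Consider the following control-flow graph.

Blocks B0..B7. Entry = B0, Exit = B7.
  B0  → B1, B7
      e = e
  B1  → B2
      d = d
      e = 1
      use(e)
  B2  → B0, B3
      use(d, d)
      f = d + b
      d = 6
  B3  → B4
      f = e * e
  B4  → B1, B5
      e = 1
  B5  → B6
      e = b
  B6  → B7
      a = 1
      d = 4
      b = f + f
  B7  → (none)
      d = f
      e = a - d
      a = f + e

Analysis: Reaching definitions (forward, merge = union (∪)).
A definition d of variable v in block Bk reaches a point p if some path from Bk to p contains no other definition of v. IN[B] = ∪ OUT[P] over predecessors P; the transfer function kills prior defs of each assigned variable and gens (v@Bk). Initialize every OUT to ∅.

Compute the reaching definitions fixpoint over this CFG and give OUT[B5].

Fixpoint table:
  B0: | IN={d@B2, e@B1, f@B2} | OUT={d@B2, e@B0, f@B2}
  B1: | IN={d@B2, e@B0, e@B4, f@B2, f@B3} | OUT={d@B1, e@B1, f@B2, f@B3}
  B2: | IN={d@B1, e@B1, f@B2, f@B3} | OUT={d@B2, e@B1, f@B2}
  B3: | IN={d@B2, e@B1, f@B2} | OUT={d@B2, e@B1, f@B3}
  B4: | IN={d@B2, e@B1, f@B3} | OUT={d@B2, e@B4, f@B3}
  B5: | IN={d@B2, e@B4, f@B3} | OUT={d@B2, e@B5, f@B3}
  B6: | IN={d@B2, e@B5, f@B3} | OUT={a@B6, b@B6, d@B6, e@B5, f@B3}
  B7: | IN={a@B6, b@B6, d@B2, d@B6, e@B0, e@B5, f@B2, f@B3} | OUT={a@B7, b@B6, d@B7, e@B7, f@B2, f@B3}

Merge at B5: IN[B5] = OUT[B4] = {d@B2, e@B4, f@B3}
Applying B5's transfer function to that IN value gives OUT[B5] (row B5 above).

Answer: {d@B2, e@B5, f@B3}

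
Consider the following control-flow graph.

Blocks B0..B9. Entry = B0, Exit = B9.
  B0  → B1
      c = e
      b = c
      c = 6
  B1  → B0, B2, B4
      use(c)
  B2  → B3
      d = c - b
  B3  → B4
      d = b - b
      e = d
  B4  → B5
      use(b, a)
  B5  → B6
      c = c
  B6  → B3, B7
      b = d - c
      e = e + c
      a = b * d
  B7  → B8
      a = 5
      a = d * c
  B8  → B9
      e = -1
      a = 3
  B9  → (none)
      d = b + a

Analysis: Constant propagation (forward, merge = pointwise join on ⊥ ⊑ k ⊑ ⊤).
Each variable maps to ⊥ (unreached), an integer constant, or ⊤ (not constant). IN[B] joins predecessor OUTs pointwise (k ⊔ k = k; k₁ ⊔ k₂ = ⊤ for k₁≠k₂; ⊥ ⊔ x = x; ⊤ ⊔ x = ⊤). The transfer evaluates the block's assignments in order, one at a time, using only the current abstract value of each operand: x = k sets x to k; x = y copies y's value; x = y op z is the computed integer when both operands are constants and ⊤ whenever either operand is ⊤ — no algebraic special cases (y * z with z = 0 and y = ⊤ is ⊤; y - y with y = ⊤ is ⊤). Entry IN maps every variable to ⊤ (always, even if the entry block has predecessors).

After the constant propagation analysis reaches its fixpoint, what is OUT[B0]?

Converged values:
  B0:  IN=(all ⊤)  OUT={c:6; rest ⊤}
  B1:  IN={c:6; rest ⊤}  OUT={c:6; rest ⊤}
  B2:  IN={c:6; rest ⊤}  OUT={c:6; rest ⊤}
  B3:  IN={c:6; rest ⊤}  OUT={c:6; rest ⊤}
  B4:  IN={c:6; rest ⊤}  OUT={c:6; rest ⊤}
  B5:  IN={c:6; rest ⊤}  OUT={c:6; rest ⊤}
  B6:  IN={c:6; rest ⊤}  OUT={c:6; rest ⊤}
  B7:  IN={c:6; rest ⊤}  OUT={c:6; rest ⊤}
  B8:  IN={c:6; rest ⊤}  OUT={a:3, c:6, e:-1; rest ⊤}
  B9:  IN={a:3, c:6, e:-1; rest ⊤}  OUT={a:3, c:6, e:-1; rest ⊤}

Merge at B0 (entry node, so the boundary value (all ⊤) is joined with the incoming edge(s)): IN[B0] = (all ⊤) ⊔ OUT[B1] = {a: ⊤, b: ⊤, c: ⊤, d: ⊤, e: ⊤, f: ⊤}
Applying B0's transfer function to that IN value gives OUT[B0] (row B0 above).

Answer: {a: ⊤, b: ⊤, c: 6, d: ⊤, e: ⊤, f: ⊤}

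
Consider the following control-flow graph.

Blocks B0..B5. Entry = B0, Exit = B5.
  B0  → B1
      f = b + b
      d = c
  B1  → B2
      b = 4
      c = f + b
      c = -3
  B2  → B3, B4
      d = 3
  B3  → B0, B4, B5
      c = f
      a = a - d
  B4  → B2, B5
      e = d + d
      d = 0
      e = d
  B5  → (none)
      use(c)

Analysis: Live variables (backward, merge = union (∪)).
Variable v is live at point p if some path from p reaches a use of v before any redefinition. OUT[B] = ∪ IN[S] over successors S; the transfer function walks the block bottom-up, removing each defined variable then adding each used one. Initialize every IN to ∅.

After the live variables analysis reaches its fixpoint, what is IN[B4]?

Answer: {a, b, c, d, f}

Derivation:
Per-block solution:
  B0: | IN={a, b, c} | OUT={a, f}
  B1: | IN={a, f} | OUT={a, b, c, f}
  B2: | IN={a, b, c, f} | OUT={a, b, c, d, f}
  B3: | IN={a, b, d, f} | OUT={a, b, c, d, f}
  B4: | IN={a, b, c, d, f} | OUT={a, b, c, f}
  B5: | IN={c} | OUT={}

Merge at B4: OUT[B4] = IN[B2] ⊔ IN[B5] = {a, b, c, f}
Applying B4's transfer function to that OUT value gives IN[B4] (row B4 above).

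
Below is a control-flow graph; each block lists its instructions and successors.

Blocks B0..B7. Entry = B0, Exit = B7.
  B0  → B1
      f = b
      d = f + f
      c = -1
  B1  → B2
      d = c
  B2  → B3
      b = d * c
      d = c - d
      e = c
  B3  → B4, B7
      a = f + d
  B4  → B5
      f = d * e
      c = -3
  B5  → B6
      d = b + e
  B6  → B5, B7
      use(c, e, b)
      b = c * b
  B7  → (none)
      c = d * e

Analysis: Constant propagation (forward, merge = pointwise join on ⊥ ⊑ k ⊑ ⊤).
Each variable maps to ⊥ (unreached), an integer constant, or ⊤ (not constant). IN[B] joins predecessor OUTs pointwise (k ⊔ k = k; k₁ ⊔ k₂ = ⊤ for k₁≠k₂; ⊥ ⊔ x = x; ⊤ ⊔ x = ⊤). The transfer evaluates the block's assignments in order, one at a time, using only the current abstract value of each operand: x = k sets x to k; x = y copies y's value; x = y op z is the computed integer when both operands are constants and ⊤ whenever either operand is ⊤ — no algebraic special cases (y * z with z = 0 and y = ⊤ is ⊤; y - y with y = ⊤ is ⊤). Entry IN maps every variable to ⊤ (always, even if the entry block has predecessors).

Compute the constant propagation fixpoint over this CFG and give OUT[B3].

Answer: {a: ⊤, b: 1, c: -1, d: 0, e: -1, f: ⊤}

Trace:
Converged values:
  B0:  IN=(all ⊤)  OUT={c:-1; rest ⊤}
  B1:  IN={c:-1; rest ⊤}  OUT={c:-1, d:-1; rest ⊤}
  B2:  IN={c:-1, d:-1; rest ⊤}  OUT={b:1, c:-1, d:0, e:-1; rest ⊤}
  B3:  IN={b:1, c:-1, d:0, e:-1; rest ⊤}  OUT={b:1, c:-1, d:0, e:-1; rest ⊤}
  B4:  IN={b:1, c:-1, d:0, e:-1; rest ⊤}  OUT={b:1, c:-3, d:0, e:-1, f:0; rest ⊤}
  B5:  IN={c:-3, e:-1, f:0; rest ⊤}  OUT={c:-3, e:-1, f:0; rest ⊤}
  B6:  IN={c:-3, e:-1, f:0; rest ⊤}  OUT={c:-3, e:-1, f:0; rest ⊤}
  B7:  IN={e:-1; rest ⊤}  OUT={e:-1; rest ⊤}

Merge at B3: IN[B3] = OUT[B2] = {a: ⊤, b: 1, c: -1, d: 0, e: -1, f: ⊤}
Applying B3's transfer function to that IN value gives OUT[B3] (row B3 above).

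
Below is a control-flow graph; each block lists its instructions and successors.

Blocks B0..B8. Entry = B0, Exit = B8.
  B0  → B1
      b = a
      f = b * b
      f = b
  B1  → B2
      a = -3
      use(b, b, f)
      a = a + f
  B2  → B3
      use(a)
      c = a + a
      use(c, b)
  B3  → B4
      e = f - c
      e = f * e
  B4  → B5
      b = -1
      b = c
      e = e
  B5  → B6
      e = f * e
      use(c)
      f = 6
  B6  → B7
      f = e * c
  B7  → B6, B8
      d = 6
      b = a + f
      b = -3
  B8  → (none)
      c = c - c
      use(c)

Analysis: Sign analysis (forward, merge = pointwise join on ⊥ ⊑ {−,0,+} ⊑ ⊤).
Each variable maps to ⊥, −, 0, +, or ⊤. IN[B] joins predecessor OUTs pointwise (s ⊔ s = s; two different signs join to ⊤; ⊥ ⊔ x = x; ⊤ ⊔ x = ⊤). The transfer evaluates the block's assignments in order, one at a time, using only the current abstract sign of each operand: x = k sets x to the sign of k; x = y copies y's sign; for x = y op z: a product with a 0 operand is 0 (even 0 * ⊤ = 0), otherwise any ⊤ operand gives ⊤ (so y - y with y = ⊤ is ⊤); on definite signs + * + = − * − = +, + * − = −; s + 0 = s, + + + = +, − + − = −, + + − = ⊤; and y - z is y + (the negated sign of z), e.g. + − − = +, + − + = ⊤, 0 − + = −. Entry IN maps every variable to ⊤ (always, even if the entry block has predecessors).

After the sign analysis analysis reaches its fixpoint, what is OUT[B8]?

Answer: {a: ⊤, b: -, c: ⊤, d: +, e: ⊤, f: ⊤}

Derivation:
Per-block solution:
  B0: | IN=(all ⊤) | OUT=(all ⊤)
  B1: | IN=(all ⊤) | OUT=(all ⊤)
  B2: | IN=(all ⊤) | OUT=(all ⊤)
  B3: | IN=(all ⊤) | OUT=(all ⊤)
  B4: | IN=(all ⊤) | OUT=(all ⊤)
  B5: | IN=(all ⊤) | OUT={f:+; rest ⊤}
  B6: | IN=(all ⊤) | OUT=(all ⊤)
  B7: | IN=(all ⊤) | OUT={b:-, d:+; rest ⊤}
  B8: | IN={b:-, d:+; rest ⊤} | OUT={b:-, d:+; rest ⊤}

Merge at B8: IN[B8] = OUT[B7] = {a: ⊤, b: -, c: ⊤, d: +, e: ⊤, f: ⊤}
Applying B8's transfer function to that IN value gives OUT[B8] (row B8 above).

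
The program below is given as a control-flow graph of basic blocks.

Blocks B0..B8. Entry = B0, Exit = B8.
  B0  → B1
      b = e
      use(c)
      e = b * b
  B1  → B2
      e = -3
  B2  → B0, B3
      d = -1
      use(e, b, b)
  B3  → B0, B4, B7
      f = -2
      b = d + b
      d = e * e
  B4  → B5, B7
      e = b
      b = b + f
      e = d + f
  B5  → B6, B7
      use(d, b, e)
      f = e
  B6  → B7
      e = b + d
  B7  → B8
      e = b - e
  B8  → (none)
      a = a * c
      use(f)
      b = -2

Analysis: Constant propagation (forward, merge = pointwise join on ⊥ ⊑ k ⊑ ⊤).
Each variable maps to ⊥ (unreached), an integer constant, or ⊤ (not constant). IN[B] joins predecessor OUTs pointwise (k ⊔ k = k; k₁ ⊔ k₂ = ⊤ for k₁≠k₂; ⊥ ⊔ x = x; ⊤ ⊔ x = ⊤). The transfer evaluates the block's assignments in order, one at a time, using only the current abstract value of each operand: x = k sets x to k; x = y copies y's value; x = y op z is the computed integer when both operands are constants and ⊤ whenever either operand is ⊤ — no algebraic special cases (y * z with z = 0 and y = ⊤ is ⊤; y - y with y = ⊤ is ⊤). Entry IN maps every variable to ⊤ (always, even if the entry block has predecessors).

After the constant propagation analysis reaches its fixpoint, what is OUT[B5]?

Fixpoint table:
  B0: | IN=(all ⊤) | OUT=(all ⊤)
  B1: | IN=(all ⊤) | OUT={e:-3; rest ⊤}
  B2: | IN={e:-3; rest ⊤} | OUT={d:-1, e:-3; rest ⊤}
  B3: | IN={d:-1, e:-3; rest ⊤} | OUT={d:9, e:-3, f:-2; rest ⊤}
  B4: | IN={d:9, e:-3, f:-2; rest ⊤} | OUT={d:9, e:7, f:-2; rest ⊤}
  B5: | IN={d:9, e:7, f:-2; rest ⊤} | OUT={d:9, e:7, f:7; rest ⊤}
  B6: | IN={d:9, e:7, f:7; rest ⊤} | OUT={d:9, f:7; rest ⊤}
  B7: | IN={d:9; rest ⊤} | OUT={d:9; rest ⊤}
  B8: | IN={d:9; rest ⊤} | OUT={b:-2, d:9; rest ⊤}

Merge at B5: IN[B5] = OUT[B4] = {a: ⊤, b: ⊤, c: ⊤, d: 9, e: 7, f: -2}
Applying B5's transfer function to that IN value gives OUT[B5] (row B5 above).

Answer: {a: ⊤, b: ⊤, c: ⊤, d: 9, e: 7, f: 7}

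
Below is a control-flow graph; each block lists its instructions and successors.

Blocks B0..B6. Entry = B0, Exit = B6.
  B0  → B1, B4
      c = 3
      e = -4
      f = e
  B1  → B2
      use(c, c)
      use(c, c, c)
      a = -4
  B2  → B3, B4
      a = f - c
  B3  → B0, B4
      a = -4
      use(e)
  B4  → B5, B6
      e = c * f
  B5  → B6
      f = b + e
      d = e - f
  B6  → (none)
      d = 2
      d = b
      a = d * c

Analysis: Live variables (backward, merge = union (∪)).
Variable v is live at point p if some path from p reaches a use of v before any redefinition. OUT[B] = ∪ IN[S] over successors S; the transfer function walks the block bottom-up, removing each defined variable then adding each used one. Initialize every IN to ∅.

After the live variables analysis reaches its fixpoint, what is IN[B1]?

Fixpoint table:
  B0: | IN={b} | OUT={b, c, e, f}
  B1: | IN={b, c, e, f} | OUT={b, c, e, f}
  B2: | IN={b, c, e, f} | OUT={b, c, e, f}
  B3: | IN={b, c, e, f} | OUT={b, c, f}
  B4: | IN={b, c, f} | OUT={b, c, e}
  B5: | IN={b, c, e} | OUT={b, c}
  B6: | IN={b, c} | OUT={}

Merge at B1: OUT[B1] = IN[B2] = {b, c, e, f}
Applying B1's transfer function to that OUT value gives IN[B1] (row B1 above).

Answer: {b, c, e, f}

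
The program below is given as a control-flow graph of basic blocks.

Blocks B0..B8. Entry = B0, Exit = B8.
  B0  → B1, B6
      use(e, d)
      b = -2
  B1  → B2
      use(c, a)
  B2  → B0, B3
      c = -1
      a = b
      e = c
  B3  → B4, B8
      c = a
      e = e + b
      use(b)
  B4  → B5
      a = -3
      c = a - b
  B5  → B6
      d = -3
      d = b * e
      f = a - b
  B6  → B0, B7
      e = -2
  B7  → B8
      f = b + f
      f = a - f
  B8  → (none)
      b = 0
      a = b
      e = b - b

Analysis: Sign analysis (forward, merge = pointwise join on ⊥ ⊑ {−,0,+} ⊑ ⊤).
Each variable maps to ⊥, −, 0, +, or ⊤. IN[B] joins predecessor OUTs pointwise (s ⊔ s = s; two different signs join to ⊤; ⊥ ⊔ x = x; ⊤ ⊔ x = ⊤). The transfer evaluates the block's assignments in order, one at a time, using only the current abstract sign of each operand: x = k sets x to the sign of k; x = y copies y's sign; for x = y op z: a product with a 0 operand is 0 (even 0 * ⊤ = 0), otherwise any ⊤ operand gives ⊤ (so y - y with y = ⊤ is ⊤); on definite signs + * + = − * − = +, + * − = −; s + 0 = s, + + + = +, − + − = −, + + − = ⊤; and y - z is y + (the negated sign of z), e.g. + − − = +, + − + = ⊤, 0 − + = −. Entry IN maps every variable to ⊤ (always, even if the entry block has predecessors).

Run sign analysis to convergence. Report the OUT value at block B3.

Per-block solution:
  B0: | IN=(all ⊤) | OUT={b:-; rest ⊤}
  B1: | IN={b:-; rest ⊤} | OUT={b:-; rest ⊤}
  B2: | IN={b:-; rest ⊤} | OUT={a:-, b:-, c:-, e:-; rest ⊤}
  B3: | IN={a:-, b:-, c:-, e:-; rest ⊤} | OUT={a:-, b:-, c:-, e:-; rest ⊤}
  B4: | IN={a:-, b:-, c:-, e:-; rest ⊤} | OUT={a:-, b:-, e:-; rest ⊤}
  B5: | IN={a:-, b:-, e:-; rest ⊤} | OUT={a:-, b:-, d:+, e:-; rest ⊤}
  B6: | IN={b:-; rest ⊤} | OUT={b:-, e:-; rest ⊤}
  B7: | IN={b:-, e:-; rest ⊤} | OUT={b:-, e:-; rest ⊤}
  B8: | IN={b:-, e:-; rest ⊤} | OUT={a:0, b:0, e:0; rest ⊤}

Merge at B3: IN[B3] = OUT[B2] = {a: -, b: -, c: -, d: ⊤, e: -, f: ⊤}
Applying B3's transfer function to that IN value gives OUT[B3] (row B3 above).

Answer: {a: -, b: -, c: -, d: ⊤, e: -, f: ⊤}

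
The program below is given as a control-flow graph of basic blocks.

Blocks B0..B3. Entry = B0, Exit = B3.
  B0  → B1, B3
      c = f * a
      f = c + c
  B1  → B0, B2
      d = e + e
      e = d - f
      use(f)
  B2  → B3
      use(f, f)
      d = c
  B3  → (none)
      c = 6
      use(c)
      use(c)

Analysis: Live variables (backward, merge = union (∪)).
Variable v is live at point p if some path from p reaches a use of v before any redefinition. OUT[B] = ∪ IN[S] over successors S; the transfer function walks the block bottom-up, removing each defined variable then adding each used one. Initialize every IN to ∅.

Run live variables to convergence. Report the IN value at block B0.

Answer: {a, e, f}

Derivation:
Per-block solution:
  B0:   IN={a, e, f}   OUT={a, c, e, f}
  B1:   IN={a, c, e, f}   OUT={a, c, e, f}
  B2:   IN={c, f}   OUT={}
  B3:   IN={}   OUT={}

Merge at B0: OUT[B0] = IN[B1] ⊔ IN[B3] = {a, c, e, f}
Applying B0's transfer function to that OUT value gives IN[B0] (row B0 above).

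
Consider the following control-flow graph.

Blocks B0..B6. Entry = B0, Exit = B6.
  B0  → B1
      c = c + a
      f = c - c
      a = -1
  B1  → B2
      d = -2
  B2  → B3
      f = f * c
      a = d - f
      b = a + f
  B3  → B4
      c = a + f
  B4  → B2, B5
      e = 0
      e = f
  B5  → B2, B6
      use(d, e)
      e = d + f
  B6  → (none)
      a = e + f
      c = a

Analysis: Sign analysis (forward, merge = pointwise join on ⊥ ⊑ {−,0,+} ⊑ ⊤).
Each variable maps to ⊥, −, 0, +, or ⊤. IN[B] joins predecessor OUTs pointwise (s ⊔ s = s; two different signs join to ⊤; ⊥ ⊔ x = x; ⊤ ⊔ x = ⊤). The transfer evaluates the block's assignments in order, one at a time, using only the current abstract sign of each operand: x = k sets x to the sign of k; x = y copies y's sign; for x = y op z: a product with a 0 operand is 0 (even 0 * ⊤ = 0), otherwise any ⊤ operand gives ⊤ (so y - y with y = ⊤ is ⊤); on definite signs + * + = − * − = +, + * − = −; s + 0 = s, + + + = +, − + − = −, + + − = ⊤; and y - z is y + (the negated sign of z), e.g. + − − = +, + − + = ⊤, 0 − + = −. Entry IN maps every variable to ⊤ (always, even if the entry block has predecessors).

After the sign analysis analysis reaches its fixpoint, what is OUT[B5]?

Per-block solution:
  B0: | IN=(all ⊤) | OUT={a:-; rest ⊤}
  B1: | IN={a:-; rest ⊤} | OUT={a:-, d:-; rest ⊤}
  B2: | IN={d:-; rest ⊤} | OUT={d:-; rest ⊤}
  B3: | IN={d:-; rest ⊤} | OUT={d:-; rest ⊤}
  B4: | IN={d:-; rest ⊤} | OUT={d:-; rest ⊤}
  B5: | IN={d:-; rest ⊤} | OUT={d:-; rest ⊤}
  B6: | IN={d:-; rest ⊤} | OUT={d:-; rest ⊤}

Merge at B5: IN[B5] = OUT[B4] = {a: ⊤, b: ⊤, c: ⊤, d: -, e: ⊤, f: ⊤}
Applying B5's transfer function to that IN value gives OUT[B5] (row B5 above).

Answer: {a: ⊤, b: ⊤, c: ⊤, d: -, e: ⊤, f: ⊤}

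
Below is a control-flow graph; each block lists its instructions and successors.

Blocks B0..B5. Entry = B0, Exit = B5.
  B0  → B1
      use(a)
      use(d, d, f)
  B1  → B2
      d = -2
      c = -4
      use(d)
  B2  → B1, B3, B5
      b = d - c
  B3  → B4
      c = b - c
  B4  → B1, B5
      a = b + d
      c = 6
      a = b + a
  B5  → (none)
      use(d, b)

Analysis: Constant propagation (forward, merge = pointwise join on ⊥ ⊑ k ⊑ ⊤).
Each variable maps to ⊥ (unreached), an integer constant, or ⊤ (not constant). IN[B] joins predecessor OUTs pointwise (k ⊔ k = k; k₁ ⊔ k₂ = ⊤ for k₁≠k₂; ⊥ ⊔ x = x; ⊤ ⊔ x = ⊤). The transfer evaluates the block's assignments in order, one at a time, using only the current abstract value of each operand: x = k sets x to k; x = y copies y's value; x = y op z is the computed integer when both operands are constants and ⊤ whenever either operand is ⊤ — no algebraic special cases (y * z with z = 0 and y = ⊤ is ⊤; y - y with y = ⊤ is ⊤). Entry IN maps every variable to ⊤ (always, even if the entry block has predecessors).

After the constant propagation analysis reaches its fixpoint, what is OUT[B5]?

Answer: {a: ⊤, b: 2, c: ⊤, d: -2, e: ⊤, f: ⊤}

Working:
Per-block solution:
  B0: | IN=(all ⊤) | OUT=(all ⊤)
  B1: | IN=(all ⊤) | OUT={c:-4, d:-2; rest ⊤}
  B2: | IN={c:-4, d:-2; rest ⊤} | OUT={b:2, c:-4, d:-2; rest ⊤}
  B3: | IN={b:2, c:-4, d:-2; rest ⊤} | OUT={b:2, c:6, d:-2; rest ⊤}
  B4: | IN={b:2, c:6, d:-2; rest ⊤} | OUT={a:2, b:2, c:6, d:-2; rest ⊤}
  B5: | IN={b:2, d:-2; rest ⊤} | OUT={b:2, d:-2; rest ⊤}

Merge at B5: IN[B5] = OUT[B2] ⊔ OUT[B4] = {a: ⊤, b: 2, c: ⊤, d: -2, e: ⊤, f: ⊤}
Applying B5's transfer function to that IN value gives OUT[B5] (row B5 above).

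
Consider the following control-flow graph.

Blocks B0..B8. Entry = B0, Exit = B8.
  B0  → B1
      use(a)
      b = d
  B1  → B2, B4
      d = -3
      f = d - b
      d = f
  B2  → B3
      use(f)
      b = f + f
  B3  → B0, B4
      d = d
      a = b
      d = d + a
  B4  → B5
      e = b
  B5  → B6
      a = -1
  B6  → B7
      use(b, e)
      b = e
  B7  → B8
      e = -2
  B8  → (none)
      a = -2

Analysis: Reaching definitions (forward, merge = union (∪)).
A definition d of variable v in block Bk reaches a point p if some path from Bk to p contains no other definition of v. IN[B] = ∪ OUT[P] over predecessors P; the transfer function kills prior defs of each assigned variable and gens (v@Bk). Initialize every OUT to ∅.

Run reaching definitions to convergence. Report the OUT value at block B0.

Fixpoint table:
  B0:   IN={a@B3, b@B2, d@B3, f@B1}   OUT={a@B3, b@B0, d@B3, f@B1}
  B1:   IN={a@B3, b@B0, d@B3, f@B1}   OUT={a@B3, b@B0, d@B1, f@B1}
  B2:   IN={a@B3, b@B0, d@B1, f@B1}   OUT={a@B3, b@B2, d@B1, f@B1}
  B3:   IN={a@B3, b@B2, d@B1, f@B1}   OUT={a@B3, b@B2, d@B3, f@B1}
  B4:   IN={a@B3, b@B0, b@B2, d@B1, d@B3, f@B1}   OUT={a@B3, b@B0, b@B2, d@B1, d@B3, e@B4, f@B1}
  B5:   IN={a@B3, b@B0, b@B2, d@B1, d@B3, e@B4, f@B1}   OUT={a@B5, b@B0, b@B2, d@B1, d@B3, e@B4, f@B1}
  B6:   IN={a@B5, b@B0, b@B2, d@B1, d@B3, e@B4, f@B1}   OUT={a@B5, b@B6, d@B1, d@B3, e@B4, f@B1}
  B7:   IN={a@B5, b@B6, d@B1, d@B3, e@B4, f@B1}   OUT={a@B5, b@B6, d@B1, d@B3, e@B7, f@B1}
  B8:   IN={a@B5, b@B6, d@B1, d@B3, e@B7, f@B1}   OUT={a@B8, b@B6, d@B1, d@B3, e@B7, f@B1}

Merge at B0 (entry node, so the boundary value {} is joined with the incoming edge(s)): IN[B0] = {} ⊔ OUT[B3] = {a@B3, b@B2, d@B3, f@B1}
Applying B0's transfer function to that IN value gives OUT[B0] (row B0 above).

Answer: {a@B3, b@B0, d@B3, f@B1}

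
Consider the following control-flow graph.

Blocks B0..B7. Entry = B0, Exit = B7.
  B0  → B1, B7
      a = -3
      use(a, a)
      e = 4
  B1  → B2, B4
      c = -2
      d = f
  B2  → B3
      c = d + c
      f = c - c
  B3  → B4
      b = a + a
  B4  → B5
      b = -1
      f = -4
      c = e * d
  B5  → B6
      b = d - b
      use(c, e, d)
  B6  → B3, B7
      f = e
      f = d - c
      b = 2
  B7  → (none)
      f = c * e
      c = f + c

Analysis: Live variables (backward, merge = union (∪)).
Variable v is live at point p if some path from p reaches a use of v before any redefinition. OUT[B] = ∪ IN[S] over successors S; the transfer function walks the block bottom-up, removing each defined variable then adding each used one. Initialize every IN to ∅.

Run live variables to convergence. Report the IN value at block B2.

Answer: {a, c, d, e}

Working:
Fixpoint table:
  B0: | IN={c, f} | OUT={a, c, e, f}
  B1: | IN={a, e, f} | OUT={a, c, d, e}
  B2: | IN={a, c, d, e} | OUT={a, d, e}
  B3: | IN={a, d, e} | OUT={a, d, e}
  B4: | IN={a, d, e} | OUT={a, b, c, d, e}
  B5: | IN={a, b, c, d, e} | OUT={a, c, d, e}
  B6: | IN={a, c, d, e} | OUT={a, c, d, e}
  B7: | IN={c, e} | OUT={}

Merge at B2: OUT[B2] = IN[B3] = {a, d, e}
Applying B2's transfer function to that OUT value gives IN[B2] (row B2 above).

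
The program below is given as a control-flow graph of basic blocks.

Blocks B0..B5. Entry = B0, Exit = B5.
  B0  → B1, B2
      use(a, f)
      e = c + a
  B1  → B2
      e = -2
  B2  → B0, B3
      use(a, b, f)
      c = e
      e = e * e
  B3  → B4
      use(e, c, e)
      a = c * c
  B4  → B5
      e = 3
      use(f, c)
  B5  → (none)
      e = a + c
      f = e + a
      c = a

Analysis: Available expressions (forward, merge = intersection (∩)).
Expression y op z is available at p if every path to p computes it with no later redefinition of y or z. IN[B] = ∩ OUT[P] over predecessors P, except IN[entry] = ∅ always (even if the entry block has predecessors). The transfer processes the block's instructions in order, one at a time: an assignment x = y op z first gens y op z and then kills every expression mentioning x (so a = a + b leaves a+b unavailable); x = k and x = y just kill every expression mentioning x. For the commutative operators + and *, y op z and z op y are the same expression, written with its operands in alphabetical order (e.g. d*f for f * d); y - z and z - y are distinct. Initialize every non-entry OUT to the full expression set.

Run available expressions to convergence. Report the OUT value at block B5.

Answer: {a+e}

Derivation:
Per-block solution:
  B0:  IN={}  OUT={a+c}
  B1:  IN={a+c}  OUT={a+c}
  B2:  IN={a+c}  OUT={}
  B3:  IN={}  OUT={c*c}
  B4:  IN={c*c}  OUT={c*c}
  B5:  IN={c*c}  OUT={a+e}

Merge at B5: IN[B5] = OUT[B4] = {c*c}
Applying B5's transfer function to that IN value gives OUT[B5] (row B5 above).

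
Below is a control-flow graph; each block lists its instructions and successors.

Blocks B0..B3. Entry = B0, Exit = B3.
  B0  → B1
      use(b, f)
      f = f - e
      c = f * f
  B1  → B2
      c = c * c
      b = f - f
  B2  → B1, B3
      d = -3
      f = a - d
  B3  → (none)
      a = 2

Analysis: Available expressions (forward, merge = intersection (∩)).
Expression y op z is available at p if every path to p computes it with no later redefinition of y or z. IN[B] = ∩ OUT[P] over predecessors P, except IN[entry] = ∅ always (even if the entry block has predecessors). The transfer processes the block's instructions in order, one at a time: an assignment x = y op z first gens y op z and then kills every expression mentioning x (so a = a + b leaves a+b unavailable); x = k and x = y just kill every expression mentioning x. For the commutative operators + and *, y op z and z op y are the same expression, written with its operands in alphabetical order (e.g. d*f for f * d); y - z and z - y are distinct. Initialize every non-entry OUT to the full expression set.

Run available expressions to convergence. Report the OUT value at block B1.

Converged values:
  B0:   IN={}   OUT={f*f}
  B1:   IN={}   OUT={f-f}
  B2:   IN={f-f}   OUT={a-d}
  B3:   IN={a-d}   OUT={}

Merge at B1: IN[B1] = OUT[B0] ∩ OUT[B2] = {}
Applying B1's transfer function to that IN value gives OUT[B1] (row B1 above).

Answer: {f-f}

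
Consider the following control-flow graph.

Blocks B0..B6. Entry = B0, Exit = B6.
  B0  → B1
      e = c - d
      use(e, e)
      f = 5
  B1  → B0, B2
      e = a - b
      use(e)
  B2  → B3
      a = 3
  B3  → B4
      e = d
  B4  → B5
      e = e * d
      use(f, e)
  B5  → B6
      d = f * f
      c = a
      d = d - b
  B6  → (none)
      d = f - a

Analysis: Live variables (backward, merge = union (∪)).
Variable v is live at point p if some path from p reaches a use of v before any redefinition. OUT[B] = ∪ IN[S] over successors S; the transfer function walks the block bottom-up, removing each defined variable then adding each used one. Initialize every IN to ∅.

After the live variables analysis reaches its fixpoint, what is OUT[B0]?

Per-block solution:
  B0:   IN={a, b, c, d}   OUT={a, b, c, d, f}
  B1:   IN={a, b, c, d, f}   OUT={a, b, c, d, f}
  B2:   IN={b, d, f}   OUT={a, b, d, f}
  B3:   IN={a, b, d, f}   OUT={a, b, d, e, f}
  B4:   IN={a, b, d, e, f}   OUT={a, b, f}
  B5:   IN={a, b, f}   OUT={a, f}
  B6:   IN={a, f}   OUT={}

Merge at B0: OUT[B0] = IN[B1] = {a, b, c, d, f}

Answer: {a, b, c, d, f}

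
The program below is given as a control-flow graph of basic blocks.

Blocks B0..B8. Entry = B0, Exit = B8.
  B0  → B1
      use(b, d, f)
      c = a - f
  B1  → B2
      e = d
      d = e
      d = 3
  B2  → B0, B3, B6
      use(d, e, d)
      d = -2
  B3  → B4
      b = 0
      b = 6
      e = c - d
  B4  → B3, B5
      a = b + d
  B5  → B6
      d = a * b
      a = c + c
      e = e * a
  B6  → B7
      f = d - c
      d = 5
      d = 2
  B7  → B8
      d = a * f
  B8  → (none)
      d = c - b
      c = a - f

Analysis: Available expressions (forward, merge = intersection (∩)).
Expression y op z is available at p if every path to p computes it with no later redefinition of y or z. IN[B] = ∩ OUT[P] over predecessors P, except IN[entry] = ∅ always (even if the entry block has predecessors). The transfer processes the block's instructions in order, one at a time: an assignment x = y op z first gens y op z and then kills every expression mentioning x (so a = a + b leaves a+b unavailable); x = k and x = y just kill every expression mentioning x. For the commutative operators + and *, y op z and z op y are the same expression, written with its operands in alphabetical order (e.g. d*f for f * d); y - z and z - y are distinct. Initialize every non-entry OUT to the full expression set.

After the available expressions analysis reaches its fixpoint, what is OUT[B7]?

Answer: {a*f}

Trace:
Converged values:
  B0: | IN={} | OUT={a-f}
  B1: | IN={a-f} | OUT={a-f}
  B2: | IN={a-f} | OUT={a-f}
  B3: | IN={} | OUT={c-d}
  B4: | IN={c-d} | OUT={b+d, c-d}
  B5: | IN={b+d, c-d} | OUT={c+c}
  B6: | IN={} | OUT={}
  B7: | IN={} | OUT={a*f}
  B8: | IN={a*f} | OUT={a*f, a-f}

Merge at B7: IN[B7] = OUT[B6] = {}
Applying B7's transfer function to that IN value gives OUT[B7] (row B7 above).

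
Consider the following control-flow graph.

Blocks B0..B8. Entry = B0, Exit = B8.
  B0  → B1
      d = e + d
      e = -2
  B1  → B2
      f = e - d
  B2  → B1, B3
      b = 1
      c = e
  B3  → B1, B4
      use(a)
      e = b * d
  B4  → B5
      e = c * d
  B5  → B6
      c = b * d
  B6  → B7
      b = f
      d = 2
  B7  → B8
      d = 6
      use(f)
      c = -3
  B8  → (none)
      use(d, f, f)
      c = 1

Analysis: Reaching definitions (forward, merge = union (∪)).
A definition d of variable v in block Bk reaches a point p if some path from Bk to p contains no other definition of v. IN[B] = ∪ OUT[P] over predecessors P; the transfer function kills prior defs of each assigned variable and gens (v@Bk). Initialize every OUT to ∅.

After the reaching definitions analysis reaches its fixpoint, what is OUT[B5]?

Answer: {b@B2, c@B5, d@B0, e@B4, f@B1}

Derivation:
Fixpoint table:
  B0:  IN={}  OUT={d@B0, e@B0}
  B1:  IN={b@B2, c@B2, d@B0, e@B0, e@B3, f@B1}  OUT={b@B2, c@B2, d@B0, e@B0, e@B3, f@B1}
  B2:  IN={b@B2, c@B2, d@B0, e@B0, e@B3, f@B1}  OUT={b@B2, c@B2, d@B0, e@B0, e@B3, f@B1}
  B3:  IN={b@B2, c@B2, d@B0, e@B0, e@B3, f@B1}  OUT={b@B2, c@B2, d@B0, e@B3, f@B1}
  B4:  IN={b@B2, c@B2, d@B0, e@B3, f@B1}  OUT={b@B2, c@B2, d@B0, e@B4, f@B1}
  B5:  IN={b@B2, c@B2, d@B0, e@B4, f@B1}  OUT={b@B2, c@B5, d@B0, e@B4, f@B1}
  B6:  IN={b@B2, c@B5, d@B0, e@B4, f@B1}  OUT={b@B6, c@B5, d@B6, e@B4, f@B1}
  B7:  IN={b@B6, c@B5, d@B6, e@B4, f@B1}  OUT={b@B6, c@B7, d@B7, e@B4, f@B1}
  B8:  IN={b@B6, c@B7, d@B7, e@B4, f@B1}  OUT={b@B6, c@B8, d@B7, e@B4, f@B1}

Merge at B5: IN[B5] = OUT[B4] = {b@B2, c@B2, d@B0, e@B4, f@B1}
Applying B5's transfer function to that IN value gives OUT[B5] (row B5 above).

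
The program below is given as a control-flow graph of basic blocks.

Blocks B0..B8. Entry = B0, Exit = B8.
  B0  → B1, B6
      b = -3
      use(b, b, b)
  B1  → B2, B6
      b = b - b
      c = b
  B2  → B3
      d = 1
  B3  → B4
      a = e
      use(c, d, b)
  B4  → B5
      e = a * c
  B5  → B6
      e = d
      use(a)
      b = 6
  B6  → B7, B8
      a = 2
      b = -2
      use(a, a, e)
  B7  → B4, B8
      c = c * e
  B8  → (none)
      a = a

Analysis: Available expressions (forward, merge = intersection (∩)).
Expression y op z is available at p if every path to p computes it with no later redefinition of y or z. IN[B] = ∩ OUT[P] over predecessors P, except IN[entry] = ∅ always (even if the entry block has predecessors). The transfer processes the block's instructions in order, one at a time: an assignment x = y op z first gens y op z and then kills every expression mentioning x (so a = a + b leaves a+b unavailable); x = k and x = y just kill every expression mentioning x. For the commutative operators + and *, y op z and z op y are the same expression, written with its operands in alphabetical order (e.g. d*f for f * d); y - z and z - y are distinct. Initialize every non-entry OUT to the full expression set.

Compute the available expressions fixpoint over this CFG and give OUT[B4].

Answer: {a*c}

Derivation:
Converged values:
  B0:   IN={}   OUT={}
  B1:   IN={}   OUT={}
  B2:   IN={}   OUT={}
  B3:   IN={}   OUT={}
  B4:   IN={}   OUT={a*c}
  B5:   IN={a*c}   OUT={a*c}
  B6:   IN={}   OUT={}
  B7:   IN={}   OUT={}
  B8:   IN={}   OUT={}

Merge at B4: IN[B4] = OUT[B3] ∩ OUT[B7] = {}
Applying B4's transfer function to that IN value gives OUT[B4] (row B4 above).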